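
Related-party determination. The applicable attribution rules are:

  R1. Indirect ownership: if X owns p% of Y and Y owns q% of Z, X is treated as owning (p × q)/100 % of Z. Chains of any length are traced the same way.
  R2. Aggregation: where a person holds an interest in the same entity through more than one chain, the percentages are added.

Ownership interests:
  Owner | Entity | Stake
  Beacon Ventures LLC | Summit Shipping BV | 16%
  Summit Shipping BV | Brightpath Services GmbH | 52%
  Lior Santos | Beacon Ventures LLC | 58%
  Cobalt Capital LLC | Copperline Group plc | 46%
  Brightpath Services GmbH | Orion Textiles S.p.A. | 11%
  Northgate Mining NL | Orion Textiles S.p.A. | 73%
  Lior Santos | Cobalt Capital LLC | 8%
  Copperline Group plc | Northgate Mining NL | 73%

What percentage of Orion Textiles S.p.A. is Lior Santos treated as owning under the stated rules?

Chain via Cobalt Capital LLC → Copperline Group plc → Northgate Mining NL (R1): 8% × 46% × 73% × 73% = 1.961072% of Orion Textiles S.p.A.
Chain via Beacon Ventures LLC → Summit Shipping BV → Brightpath Services GmbH (R1): 58% × 16% × 52% × 11% = 0.530816% of Orion Textiles S.p.A.
Aggregating (R2): 1.961072% + 0.530816% = 2.491888%.

2.491888%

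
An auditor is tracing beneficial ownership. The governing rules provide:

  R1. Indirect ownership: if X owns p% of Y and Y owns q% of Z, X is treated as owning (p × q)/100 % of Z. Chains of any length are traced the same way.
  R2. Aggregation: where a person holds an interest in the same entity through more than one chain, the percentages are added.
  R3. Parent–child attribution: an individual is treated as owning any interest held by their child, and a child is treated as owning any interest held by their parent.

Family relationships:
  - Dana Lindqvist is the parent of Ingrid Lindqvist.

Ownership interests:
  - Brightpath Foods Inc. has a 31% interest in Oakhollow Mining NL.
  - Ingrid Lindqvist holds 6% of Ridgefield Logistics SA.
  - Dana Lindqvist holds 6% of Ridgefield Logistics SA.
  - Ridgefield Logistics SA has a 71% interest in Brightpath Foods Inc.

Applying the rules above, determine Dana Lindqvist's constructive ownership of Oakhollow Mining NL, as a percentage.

2.6412%

By parent–child attribution (R3), Dana Lindqvist is treated as also owning Ingrid Lindqvist's interest in Ridgefield Logistics SA, giving 6% + 6% = 12%.
Chain via Ridgefield Logistics SA → Brightpath Foods Inc. (R1): 12% × 71% × 31% = 2.6412% of Oakhollow Mining NL.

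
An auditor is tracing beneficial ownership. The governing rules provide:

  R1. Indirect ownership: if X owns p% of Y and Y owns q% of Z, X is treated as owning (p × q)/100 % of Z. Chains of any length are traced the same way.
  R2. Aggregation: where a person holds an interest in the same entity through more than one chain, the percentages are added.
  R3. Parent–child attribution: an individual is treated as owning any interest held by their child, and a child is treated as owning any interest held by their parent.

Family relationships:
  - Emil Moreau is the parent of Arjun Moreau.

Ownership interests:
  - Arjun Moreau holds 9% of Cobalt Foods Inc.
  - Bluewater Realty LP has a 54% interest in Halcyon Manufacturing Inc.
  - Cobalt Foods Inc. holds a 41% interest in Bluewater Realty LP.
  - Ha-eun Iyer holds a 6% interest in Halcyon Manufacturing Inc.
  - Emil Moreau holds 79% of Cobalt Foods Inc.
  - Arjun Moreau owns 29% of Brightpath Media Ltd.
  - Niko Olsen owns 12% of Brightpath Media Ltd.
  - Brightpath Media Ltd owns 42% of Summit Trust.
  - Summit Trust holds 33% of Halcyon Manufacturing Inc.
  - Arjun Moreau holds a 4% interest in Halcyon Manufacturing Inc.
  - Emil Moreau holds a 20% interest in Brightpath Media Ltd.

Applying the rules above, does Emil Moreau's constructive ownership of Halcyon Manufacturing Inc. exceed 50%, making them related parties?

No

By parent–child attribution (R3), Emil Moreau is treated as also owning Arjun Moreau's interest in Cobalt Foods Inc, giving 79% + 9% = 88%.
By parent–child attribution (R3), Emil Moreau is treated as also owning Arjun Moreau's interest in Brightpath Media Ltd, giving 20% + 29% = 49%.
By parent–child attribution (R3), Emil Moreau is treated as owning Arjun Moreau's 4% interest in Halcyon Manufacturing Inc.
Chain via Cobalt Foods Inc. → Bluewater Realty LP (R1): 88% × 41% × 54% = 19.4832% of Halcyon Manufacturing Inc.
Chain via Brightpath Media Ltd → Summit Trust (R1): 49% × 42% × 33% = 6.7914% of Halcyon Manufacturing Inc.
Direct interest in Halcyon Manufacturing Inc: 4%.
Aggregating (R2): 19.4832% + 6.7914% + 4% = 30.2746%.
30.2746% does not exceed the 50% threshold, so Emil is not a related party to Halcyon Manufacturing Inc.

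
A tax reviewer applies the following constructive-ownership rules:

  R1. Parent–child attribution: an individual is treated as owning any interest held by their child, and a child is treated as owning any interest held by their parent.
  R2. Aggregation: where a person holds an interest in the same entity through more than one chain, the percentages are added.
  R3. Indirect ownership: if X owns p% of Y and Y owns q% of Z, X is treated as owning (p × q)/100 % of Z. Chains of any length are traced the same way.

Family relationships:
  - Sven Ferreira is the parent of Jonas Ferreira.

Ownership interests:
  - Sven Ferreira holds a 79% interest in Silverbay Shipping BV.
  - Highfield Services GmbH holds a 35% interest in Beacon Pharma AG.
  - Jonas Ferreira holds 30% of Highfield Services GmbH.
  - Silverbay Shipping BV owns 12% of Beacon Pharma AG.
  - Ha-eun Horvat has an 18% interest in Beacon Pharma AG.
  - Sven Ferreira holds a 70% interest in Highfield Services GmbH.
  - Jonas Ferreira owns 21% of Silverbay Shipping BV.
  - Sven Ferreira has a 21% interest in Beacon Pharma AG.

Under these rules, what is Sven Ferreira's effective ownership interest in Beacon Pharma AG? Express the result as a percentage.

By parent–child attribution (R1), Sven Ferreira is treated as also owning Jonas Ferreira's interest in Highfield Services GmbH, giving 70% + 30% = 100%.
By parent–child attribution (R1), Sven Ferreira is treated as also owning Jonas Ferreira's interest in Silverbay Shipping BV, giving 79% + 21% = 100%.
Chain via Highfield Services GmbH (R3): 100% × 35% = 35% of Beacon Pharma AG.
Chain via Silverbay Shipping BV (R3): 100% × 12% = 12% of Beacon Pharma AG.
Direct interest in Beacon Pharma AG: 21%.
Aggregating (R2): 35% + 12% + 21% = 68%.

68%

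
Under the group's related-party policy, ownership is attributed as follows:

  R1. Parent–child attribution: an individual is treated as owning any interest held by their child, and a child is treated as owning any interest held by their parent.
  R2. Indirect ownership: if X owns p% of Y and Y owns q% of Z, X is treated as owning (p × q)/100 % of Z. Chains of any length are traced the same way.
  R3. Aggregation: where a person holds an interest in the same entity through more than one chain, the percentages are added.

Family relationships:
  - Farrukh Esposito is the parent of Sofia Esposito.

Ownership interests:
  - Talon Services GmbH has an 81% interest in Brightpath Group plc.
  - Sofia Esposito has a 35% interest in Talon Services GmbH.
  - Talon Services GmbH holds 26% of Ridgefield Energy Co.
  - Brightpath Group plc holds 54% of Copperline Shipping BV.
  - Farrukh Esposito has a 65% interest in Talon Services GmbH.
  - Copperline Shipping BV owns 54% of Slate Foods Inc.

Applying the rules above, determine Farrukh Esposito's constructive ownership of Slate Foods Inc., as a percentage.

23.6196%

By parent–child attribution (R1), Farrukh Esposito is treated as also owning Sofia Esposito's interest in Talon Services GmbH, giving 65% + 35% = 100%.
Chain via Talon Services GmbH → Brightpath Group plc → Copperline Shipping BV (R2): 100% × 81% × 54% × 54% = 23.6196% of Slate Foods Inc.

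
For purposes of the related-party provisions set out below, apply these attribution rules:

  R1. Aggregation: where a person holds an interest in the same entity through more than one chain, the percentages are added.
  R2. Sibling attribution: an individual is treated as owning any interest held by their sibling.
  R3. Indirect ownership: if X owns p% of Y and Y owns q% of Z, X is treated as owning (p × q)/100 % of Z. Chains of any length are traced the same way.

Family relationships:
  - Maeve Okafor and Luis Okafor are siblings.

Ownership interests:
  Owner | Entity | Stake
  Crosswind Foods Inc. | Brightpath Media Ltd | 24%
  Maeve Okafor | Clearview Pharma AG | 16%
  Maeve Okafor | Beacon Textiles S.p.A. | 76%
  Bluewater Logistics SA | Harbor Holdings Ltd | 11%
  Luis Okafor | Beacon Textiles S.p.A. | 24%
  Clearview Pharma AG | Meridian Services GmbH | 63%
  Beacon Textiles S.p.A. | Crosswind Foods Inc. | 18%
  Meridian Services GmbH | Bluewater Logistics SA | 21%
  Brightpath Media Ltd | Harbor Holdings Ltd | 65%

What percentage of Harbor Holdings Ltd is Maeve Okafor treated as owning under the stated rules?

3.040848%

By sibling attribution (R2), Maeve Okafor is treated as also owning Luis Okafor's interest in Beacon Textiles S.p.A, giving 76% + 24% = 100%.
Chain via Beacon Textiles S.p.A. → Crosswind Foods Inc. → Brightpath Media Ltd (R3): 100% × 18% × 24% × 65% = 2.808% of Harbor Holdings Ltd.
Chain via Clearview Pharma AG → Meridian Services GmbH → Bluewater Logistics SA (R3): 16% × 63% × 21% × 11% = 0.232848% of Harbor Holdings Ltd.
Aggregating (R1): 2.808% + 0.232848% = 3.040848%.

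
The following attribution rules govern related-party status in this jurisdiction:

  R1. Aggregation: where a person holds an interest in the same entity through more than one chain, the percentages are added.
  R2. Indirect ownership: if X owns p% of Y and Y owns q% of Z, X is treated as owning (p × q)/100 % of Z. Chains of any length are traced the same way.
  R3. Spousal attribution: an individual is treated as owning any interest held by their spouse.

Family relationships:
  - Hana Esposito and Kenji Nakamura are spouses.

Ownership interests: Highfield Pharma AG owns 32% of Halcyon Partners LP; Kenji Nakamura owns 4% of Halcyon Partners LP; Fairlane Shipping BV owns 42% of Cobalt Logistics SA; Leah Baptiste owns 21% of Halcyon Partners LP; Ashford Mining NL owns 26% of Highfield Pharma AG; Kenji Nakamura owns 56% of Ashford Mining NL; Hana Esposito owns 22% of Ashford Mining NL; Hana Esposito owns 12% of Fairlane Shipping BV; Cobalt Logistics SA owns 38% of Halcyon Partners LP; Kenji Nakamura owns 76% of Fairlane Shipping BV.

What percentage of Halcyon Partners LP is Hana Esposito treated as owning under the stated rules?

By spousal attribution (R3), Hana Esposito is treated as also owning Kenji Nakamura's interest in Ashford Mining NL, giving 22% + 56% = 78%.
By spousal attribution (R3), Hana Esposito is treated as also owning Kenji Nakamura's interest in Fairlane Shipping BV, giving 12% + 76% = 88%.
By spousal attribution (R3), Hana Esposito is treated as owning Kenji Nakamura's 4% interest in Halcyon Partners LP.
Chain via Ashford Mining NL → Highfield Pharma AG (R2): 78% × 26% × 32% = 6.4896% of Halcyon Partners LP.
Chain via Fairlane Shipping BV → Cobalt Logistics SA (R2): 88% × 42% × 38% = 14.0448% of Halcyon Partners LP.
Direct interest in Halcyon Partners LP: 4%.
Aggregating (R1): 6.4896% + 14.0448% + 4% = 24.5344%.

24.5344%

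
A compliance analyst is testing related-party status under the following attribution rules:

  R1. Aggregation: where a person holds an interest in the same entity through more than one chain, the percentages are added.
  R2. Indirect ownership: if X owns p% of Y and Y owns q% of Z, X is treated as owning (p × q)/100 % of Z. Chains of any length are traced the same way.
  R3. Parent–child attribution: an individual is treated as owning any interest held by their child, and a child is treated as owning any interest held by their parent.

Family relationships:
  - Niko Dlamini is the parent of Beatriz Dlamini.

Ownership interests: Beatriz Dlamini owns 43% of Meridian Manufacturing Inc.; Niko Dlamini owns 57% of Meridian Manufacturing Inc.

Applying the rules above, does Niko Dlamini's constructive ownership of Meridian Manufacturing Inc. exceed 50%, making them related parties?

By parent–child attribution (R3), Niko Dlamini is treated as also owning Beatriz Dlamini's interest in Meridian Manufacturing Inc, giving 57% + 43% = 100%.
Direct interest in Meridian Manufacturing Inc: 100%.
100% exceeds the 50% threshold, so Niko is a related party to Meridian Manufacturing Inc.

Yes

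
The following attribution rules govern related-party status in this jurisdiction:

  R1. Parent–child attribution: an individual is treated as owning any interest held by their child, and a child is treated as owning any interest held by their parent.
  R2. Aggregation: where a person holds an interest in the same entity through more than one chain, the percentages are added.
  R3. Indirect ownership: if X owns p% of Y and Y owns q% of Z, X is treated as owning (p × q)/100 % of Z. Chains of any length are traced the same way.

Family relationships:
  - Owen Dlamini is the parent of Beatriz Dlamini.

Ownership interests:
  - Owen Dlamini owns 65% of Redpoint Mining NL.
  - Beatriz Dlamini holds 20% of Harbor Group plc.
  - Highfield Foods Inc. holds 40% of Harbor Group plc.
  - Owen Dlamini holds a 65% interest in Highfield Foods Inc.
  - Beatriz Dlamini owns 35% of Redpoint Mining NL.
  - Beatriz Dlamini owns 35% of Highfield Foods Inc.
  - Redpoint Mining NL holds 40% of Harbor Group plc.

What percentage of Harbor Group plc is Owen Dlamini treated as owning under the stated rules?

By parent–child attribution (R1), Owen Dlamini is treated as also owning Beatriz Dlamini's interest in Highfield Foods Inc, giving 65% + 35% = 100%.
By parent–child attribution (R1), Owen Dlamini is treated as also owning Beatriz Dlamini's interest in Redpoint Mining NL, giving 65% + 35% = 100%.
By parent–child attribution (R1), Owen Dlamini is treated as owning Beatriz Dlamini's 20% interest in Harbor Group plc.
Chain via Highfield Foods Inc. (R3): 100% × 40% = 40% of Harbor Group plc.
Chain via Redpoint Mining NL (R3): 100% × 40% = 40% of Harbor Group plc.
Direct interest in Harbor Group plc: 20%.
Aggregating (R2): 40% + 40% + 20% = 100%.

100%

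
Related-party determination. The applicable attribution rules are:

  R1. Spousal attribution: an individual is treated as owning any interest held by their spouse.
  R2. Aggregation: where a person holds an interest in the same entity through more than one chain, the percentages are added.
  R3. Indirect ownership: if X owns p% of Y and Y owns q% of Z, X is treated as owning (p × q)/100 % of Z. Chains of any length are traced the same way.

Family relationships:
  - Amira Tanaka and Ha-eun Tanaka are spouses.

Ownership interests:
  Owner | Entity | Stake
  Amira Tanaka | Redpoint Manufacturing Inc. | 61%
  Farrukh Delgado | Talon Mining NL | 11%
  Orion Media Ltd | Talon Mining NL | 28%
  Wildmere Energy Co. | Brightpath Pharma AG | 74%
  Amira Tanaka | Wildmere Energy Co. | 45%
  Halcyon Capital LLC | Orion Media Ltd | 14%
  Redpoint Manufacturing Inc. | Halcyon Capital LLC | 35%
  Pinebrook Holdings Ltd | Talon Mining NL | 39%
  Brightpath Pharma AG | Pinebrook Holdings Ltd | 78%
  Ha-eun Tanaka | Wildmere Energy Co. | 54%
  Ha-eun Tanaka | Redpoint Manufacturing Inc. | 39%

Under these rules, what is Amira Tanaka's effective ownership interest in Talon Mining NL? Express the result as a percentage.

23.657692%

By spousal attribution (R1), Amira Tanaka is treated as also owning Ha-eun Tanaka's interest in Wildmere Energy Co, giving 45% + 54% = 99%.
By spousal attribution (R1), Amira Tanaka is treated as also owning Ha-eun Tanaka's interest in Redpoint Manufacturing Inc, giving 61% + 39% = 100%.
Chain via Wildmere Energy Co. → Brightpath Pharma AG → Pinebrook Holdings Ltd (R3): 99% × 74% × 78% × 39% = 22.285692% of Talon Mining NL.
Chain via Redpoint Manufacturing Inc. → Halcyon Capital LLC → Orion Media Ltd (R3): 100% × 35% × 14% × 28% = 1.372% of Talon Mining NL.
Aggregating (R2): 22.285692% + 1.372% = 23.657692%.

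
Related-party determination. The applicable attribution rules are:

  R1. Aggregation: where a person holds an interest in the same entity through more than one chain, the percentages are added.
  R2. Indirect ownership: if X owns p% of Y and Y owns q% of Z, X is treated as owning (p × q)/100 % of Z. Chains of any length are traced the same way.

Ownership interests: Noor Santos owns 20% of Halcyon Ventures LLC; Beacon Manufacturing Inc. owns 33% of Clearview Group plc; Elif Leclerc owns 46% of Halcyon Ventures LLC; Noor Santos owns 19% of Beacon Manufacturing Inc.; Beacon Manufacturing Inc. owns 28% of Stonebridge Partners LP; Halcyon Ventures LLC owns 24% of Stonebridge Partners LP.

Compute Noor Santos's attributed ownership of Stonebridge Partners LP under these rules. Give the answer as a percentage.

10.12%

Chain via Halcyon Ventures LLC (R2): 20% × 24% = 4.8% of Stonebridge Partners LP.
Chain via Beacon Manufacturing Inc. (R2): 19% × 28% = 5.32% of Stonebridge Partners LP.
Aggregating (R1): 4.8% + 5.32% = 10.12%.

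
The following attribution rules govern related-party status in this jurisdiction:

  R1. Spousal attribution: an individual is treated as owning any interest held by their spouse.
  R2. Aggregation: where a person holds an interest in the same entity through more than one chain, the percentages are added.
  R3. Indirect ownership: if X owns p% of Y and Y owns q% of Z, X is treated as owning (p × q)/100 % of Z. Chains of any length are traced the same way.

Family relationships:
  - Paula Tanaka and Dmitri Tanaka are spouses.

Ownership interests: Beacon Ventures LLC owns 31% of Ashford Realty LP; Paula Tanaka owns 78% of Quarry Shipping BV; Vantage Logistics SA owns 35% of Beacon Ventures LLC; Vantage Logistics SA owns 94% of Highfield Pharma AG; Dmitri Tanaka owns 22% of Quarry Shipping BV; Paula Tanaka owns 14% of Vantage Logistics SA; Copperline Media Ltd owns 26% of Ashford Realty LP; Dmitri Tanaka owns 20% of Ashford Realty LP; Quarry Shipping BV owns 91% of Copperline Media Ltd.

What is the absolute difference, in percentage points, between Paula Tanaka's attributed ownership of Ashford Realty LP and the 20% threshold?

By spousal attribution (R1), Paula Tanaka is treated as also owning Dmitri Tanaka's interest in Quarry Shipping BV, giving 78% + 22% = 100%.
By spousal attribution (R1), Paula Tanaka is treated as owning Dmitri Tanaka's 20% interest in Ashford Realty LP.
Chain via Vantage Logistics SA → Beacon Ventures LLC (R3): 14% × 35% × 31% = 1.519% of Ashford Realty LP.
Chain via Quarry Shipping BV → Copperline Media Ltd (R3): 100% × 91% × 26% = 23.66% of Ashford Realty LP.
Direct interest in Ashford Realty LP: 20%.
Aggregating (R2): 1.519% + 23.66% + 20% = 45.179%.
45.179% exceeds the 20% threshold by 25.179 percentage points.

25.179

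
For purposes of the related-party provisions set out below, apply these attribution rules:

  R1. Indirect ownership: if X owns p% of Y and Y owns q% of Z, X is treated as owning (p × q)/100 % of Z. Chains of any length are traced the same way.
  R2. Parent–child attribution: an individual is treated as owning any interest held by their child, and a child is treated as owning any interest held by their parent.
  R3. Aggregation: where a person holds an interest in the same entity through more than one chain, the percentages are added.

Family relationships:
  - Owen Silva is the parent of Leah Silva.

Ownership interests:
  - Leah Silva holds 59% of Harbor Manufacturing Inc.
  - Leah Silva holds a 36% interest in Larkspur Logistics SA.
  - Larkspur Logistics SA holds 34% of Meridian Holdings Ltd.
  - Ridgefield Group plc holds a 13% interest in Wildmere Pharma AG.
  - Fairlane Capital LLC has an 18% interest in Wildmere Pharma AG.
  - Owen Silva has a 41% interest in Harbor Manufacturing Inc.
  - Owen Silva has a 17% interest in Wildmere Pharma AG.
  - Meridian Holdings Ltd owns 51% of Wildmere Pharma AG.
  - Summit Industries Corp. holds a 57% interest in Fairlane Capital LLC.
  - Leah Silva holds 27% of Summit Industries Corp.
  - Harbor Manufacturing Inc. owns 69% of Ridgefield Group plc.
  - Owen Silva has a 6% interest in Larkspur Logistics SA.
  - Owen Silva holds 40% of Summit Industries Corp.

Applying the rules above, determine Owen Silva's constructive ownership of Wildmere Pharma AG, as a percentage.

40.127%

By parent–child attribution (R2), Owen Silva is treated as also owning Leah Silva's interest in Harbor Manufacturing Inc, giving 41% + 59% = 100%.
By parent–child attribution (R2), Owen Silva is treated as also owning Leah Silva's interest in Summit Industries Corp, giving 40% + 27% = 67%.
By parent–child attribution (R2), Owen Silva is treated as also owning Leah Silva's interest in Larkspur Logistics SA, giving 6% + 36% = 42%.
Chain via Harbor Manufacturing Inc. → Ridgefield Group plc (R1): 100% × 69% × 13% = 8.97% of Wildmere Pharma AG.
Chain via Summit Industries Corp. → Fairlane Capital LLC (R1): 67% × 57% × 18% = 6.8742% of Wildmere Pharma AG.
Chain via Larkspur Logistics SA → Meridian Holdings Ltd (R1): 42% × 34% × 51% = 7.2828% of Wildmere Pharma AG.
Direct interest in Wildmere Pharma AG: 17%.
Aggregating (R3): 8.97% + 6.8742% + 7.2828% + 17% = 40.127%.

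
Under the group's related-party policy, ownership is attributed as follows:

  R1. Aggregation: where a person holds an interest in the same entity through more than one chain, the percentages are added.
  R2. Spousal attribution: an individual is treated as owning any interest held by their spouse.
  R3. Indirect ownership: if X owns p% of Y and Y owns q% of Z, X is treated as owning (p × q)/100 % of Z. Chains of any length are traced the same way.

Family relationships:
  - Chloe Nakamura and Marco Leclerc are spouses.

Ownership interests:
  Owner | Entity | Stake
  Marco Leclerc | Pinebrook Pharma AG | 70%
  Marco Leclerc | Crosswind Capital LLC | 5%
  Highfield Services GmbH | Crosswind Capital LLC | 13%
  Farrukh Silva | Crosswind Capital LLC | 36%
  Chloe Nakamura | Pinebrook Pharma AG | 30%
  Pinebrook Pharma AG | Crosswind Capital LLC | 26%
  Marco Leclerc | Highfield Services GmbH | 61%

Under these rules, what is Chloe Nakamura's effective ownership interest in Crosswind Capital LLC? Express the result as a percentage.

By spousal attribution (R2), Chloe Nakamura is treated as also owning Marco Leclerc's interest in Pinebrook Pharma AG, giving 30% + 70% = 100%.
By spousal attribution (R2), Chloe Nakamura is treated as owning Marco Leclerc's 61% interest in Highfield Services GmbH.
By spousal attribution (R2), Chloe Nakamura is treated as owning Marco Leclerc's 5% interest in Crosswind Capital LLC.
Chain via Pinebrook Pharma AG (R3): 100% × 26% = 26% of Crosswind Capital LLC.
Chain via Highfield Services GmbH (R3): 61% × 13% = 7.93% of Crosswind Capital LLC.
Direct interest in Crosswind Capital LLC: 5%.
Aggregating (R1): 26% + 7.93% + 5% = 38.93%.

38.93%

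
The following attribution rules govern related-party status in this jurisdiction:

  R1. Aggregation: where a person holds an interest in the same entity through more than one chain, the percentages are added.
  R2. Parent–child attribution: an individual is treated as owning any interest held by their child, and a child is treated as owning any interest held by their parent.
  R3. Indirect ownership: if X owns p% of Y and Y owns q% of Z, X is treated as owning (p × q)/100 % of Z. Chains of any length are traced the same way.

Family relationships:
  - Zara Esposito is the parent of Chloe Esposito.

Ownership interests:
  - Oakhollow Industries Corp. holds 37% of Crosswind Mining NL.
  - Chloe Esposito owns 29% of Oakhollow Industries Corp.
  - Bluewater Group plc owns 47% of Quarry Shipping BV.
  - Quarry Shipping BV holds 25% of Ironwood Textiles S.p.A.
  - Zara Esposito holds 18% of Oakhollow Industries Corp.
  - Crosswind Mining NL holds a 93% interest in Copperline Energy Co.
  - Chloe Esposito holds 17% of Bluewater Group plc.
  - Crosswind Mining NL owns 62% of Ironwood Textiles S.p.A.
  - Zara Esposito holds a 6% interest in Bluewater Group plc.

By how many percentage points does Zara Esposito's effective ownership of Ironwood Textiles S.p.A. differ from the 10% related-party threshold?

3.4843

By parent–child attribution (R2), Zara Esposito is treated as also owning Chloe Esposito's interest in Oakhollow Industries Corp, giving 18% + 29% = 47%.
By parent–child attribution (R2), Zara Esposito is treated as also owning Chloe Esposito's interest in Bluewater Group plc, giving 6% + 17% = 23%.
Chain via Oakhollow Industries Corp. → Crosswind Mining NL (R3): 47% × 37% × 62% = 10.7818% of Ironwood Textiles S.p.A.
Chain via Bluewater Group plc → Quarry Shipping BV (R3): 23% × 47% × 25% = 2.7025% of Ironwood Textiles S.p.A.
Aggregating (R1): 10.7818% + 2.7025% = 13.4843%.
13.4843% exceeds the 10% threshold by 3.4843 percentage points.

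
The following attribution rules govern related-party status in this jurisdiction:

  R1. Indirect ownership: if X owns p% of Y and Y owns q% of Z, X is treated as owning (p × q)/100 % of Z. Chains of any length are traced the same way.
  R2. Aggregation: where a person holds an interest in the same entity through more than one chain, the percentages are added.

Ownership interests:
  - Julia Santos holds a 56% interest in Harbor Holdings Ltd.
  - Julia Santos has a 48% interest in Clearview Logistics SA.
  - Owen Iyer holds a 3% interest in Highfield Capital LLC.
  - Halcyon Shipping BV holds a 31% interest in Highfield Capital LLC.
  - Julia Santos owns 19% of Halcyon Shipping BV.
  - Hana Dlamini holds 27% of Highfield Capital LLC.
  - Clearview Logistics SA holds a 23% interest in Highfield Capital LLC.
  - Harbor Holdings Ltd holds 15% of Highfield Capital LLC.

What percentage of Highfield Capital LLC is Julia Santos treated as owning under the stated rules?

25.33%

Chain via Halcyon Shipping BV (R1): 19% × 31% = 5.89% of Highfield Capital LLC.
Chain via Harbor Holdings Ltd (R1): 56% × 15% = 8.4% of Highfield Capital LLC.
Chain via Clearview Logistics SA (R1): 48% × 23% = 11.04% of Highfield Capital LLC.
Aggregating (R2): 5.89% + 8.4% + 11.04% = 25.33%.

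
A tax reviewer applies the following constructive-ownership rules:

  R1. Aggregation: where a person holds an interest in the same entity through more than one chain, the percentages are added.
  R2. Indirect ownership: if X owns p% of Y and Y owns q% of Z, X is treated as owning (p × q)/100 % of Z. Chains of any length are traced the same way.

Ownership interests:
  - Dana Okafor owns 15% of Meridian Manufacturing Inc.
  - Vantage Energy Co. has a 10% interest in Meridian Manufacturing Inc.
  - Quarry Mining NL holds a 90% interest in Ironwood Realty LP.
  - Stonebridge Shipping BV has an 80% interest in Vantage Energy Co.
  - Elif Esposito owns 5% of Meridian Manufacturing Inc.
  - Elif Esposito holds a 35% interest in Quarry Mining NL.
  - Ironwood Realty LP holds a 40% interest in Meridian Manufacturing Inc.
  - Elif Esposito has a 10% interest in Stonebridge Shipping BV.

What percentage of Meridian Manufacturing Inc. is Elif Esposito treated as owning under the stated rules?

Chain via Quarry Mining NL → Ironwood Realty LP (R2): 35% × 90% × 40% = 12.6% of Meridian Manufacturing Inc.
Chain via Stonebridge Shipping BV → Vantage Energy Co. (R2): 10% × 80% × 10% = 0.8% of Meridian Manufacturing Inc.
Direct interest in Meridian Manufacturing Inc: 5%.
Aggregating (R1): 12.6% + 0.8% + 5% = 18.4%.

18.4%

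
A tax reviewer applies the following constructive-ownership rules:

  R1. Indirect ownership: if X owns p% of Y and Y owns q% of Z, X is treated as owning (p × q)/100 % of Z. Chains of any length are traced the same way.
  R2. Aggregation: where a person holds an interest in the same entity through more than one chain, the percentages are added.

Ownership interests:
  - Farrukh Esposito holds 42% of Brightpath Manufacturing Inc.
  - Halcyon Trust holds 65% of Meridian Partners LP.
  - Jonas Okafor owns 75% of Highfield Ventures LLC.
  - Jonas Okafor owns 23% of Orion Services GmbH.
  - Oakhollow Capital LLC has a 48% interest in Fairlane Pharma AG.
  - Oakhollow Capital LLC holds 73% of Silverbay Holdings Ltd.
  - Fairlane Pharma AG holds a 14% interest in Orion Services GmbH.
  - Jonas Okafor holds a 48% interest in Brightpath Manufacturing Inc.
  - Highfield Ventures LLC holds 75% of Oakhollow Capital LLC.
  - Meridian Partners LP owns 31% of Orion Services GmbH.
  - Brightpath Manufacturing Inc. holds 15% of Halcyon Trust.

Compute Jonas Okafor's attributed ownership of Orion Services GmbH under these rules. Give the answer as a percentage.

Chain via Highfield Ventures LLC → Oakhollow Capital LLC → Fairlane Pharma AG (R1): 75% × 75% × 48% × 14% = 3.78% of Orion Services GmbH.
Chain via Brightpath Manufacturing Inc. → Halcyon Trust → Meridian Partners LP (R1): 48% × 15% × 65% × 31% = 1.4508% of Orion Services GmbH.
Direct interest in Orion Services GmbH: 23%.
Aggregating (R2): 3.78% + 1.4508% + 23% = 28.2308%.

28.2308%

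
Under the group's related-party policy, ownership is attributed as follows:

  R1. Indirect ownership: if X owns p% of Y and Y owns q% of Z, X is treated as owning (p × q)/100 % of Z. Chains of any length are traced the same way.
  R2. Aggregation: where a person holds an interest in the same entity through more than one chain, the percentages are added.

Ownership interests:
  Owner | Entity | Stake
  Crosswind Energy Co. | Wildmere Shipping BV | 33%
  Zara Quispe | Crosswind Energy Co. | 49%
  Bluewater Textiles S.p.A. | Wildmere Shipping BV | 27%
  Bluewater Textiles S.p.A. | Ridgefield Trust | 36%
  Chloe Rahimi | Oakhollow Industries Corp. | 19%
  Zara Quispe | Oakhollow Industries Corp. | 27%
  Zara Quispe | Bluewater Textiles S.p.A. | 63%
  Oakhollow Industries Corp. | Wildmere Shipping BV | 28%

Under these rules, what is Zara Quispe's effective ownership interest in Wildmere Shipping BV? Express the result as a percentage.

Chain via Oakhollow Industries Corp. (R1): 27% × 28% = 7.56% of Wildmere Shipping BV.
Chain via Bluewater Textiles S.p.A. (R1): 63% × 27% = 17.01% of Wildmere Shipping BV.
Chain via Crosswind Energy Co. (R1): 49% × 33% = 16.17% of Wildmere Shipping BV.
Aggregating (R2): 7.56% + 17.01% + 16.17% = 40.74%.

40.74%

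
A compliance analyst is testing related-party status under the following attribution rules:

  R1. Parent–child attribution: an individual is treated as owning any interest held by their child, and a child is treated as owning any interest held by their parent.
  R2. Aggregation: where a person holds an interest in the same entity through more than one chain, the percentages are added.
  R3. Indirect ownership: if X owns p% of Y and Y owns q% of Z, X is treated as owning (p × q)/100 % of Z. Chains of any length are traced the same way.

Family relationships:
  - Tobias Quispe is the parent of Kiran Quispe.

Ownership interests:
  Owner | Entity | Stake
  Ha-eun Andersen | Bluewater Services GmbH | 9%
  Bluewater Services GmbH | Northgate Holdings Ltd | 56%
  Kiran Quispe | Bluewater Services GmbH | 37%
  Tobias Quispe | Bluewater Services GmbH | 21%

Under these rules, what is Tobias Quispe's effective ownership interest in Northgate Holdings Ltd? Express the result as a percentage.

32.48%

By parent–child attribution (R1), Tobias Quispe is treated as also owning Kiran Quispe's interest in Bluewater Services GmbH, giving 21% + 37% = 58%.
Chain via Bluewater Services GmbH (R3): 58% × 56% = 32.48% of Northgate Holdings Ltd.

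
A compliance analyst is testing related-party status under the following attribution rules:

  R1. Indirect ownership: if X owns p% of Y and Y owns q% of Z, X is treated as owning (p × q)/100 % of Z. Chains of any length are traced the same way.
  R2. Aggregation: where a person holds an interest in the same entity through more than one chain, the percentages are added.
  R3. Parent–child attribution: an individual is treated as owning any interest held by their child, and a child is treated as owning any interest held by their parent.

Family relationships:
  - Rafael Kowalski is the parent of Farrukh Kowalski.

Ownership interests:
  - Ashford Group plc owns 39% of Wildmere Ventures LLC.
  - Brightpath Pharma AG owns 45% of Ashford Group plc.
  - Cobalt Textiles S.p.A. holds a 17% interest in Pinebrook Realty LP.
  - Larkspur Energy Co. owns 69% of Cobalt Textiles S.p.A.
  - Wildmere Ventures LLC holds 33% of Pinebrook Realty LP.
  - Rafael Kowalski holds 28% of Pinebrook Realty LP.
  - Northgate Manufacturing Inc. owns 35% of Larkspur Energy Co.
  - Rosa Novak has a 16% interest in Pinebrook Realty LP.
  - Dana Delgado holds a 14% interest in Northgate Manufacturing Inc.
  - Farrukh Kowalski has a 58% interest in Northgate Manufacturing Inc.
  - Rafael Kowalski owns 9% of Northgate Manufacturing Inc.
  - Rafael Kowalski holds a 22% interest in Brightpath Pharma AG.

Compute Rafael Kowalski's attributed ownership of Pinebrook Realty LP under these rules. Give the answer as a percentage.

32.024815%

By parent–child attribution (R3), Rafael Kowalski is treated as also owning Farrukh Kowalski's interest in Northgate Manufacturing Inc, giving 9% + 58% = 67%.
Chain via Brightpath Pharma AG → Ashford Group plc → Wildmere Ventures LLC (R1): 22% × 45% × 39% × 33% = 1.27413% of Pinebrook Realty LP.
Chain via Northgate Manufacturing Inc. → Larkspur Energy Co. → Cobalt Textiles S.p.A. (R1): 67% × 35% × 69% × 17% = 2.750685% of Pinebrook Realty LP.
Direct interest in Pinebrook Realty LP: 28%.
Aggregating (R2): 1.27413% + 2.750685% + 28% = 32.024815%.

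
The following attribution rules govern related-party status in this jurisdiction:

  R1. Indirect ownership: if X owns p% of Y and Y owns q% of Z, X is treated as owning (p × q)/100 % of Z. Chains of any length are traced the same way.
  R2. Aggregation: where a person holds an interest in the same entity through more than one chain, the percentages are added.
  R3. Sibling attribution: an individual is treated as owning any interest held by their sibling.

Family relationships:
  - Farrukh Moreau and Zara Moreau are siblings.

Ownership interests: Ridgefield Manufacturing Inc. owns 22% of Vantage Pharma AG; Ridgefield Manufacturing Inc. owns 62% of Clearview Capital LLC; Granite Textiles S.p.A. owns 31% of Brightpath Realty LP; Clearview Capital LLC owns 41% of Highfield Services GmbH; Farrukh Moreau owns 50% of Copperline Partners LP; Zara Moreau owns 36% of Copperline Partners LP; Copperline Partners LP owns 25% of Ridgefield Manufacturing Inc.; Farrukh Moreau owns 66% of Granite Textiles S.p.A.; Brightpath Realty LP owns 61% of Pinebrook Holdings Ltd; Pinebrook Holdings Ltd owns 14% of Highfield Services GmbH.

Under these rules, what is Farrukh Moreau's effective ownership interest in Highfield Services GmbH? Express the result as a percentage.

By sibling attribution (R3), Farrukh Moreau is treated as also owning Zara Moreau's interest in Copperline Partners LP, giving 50% + 36% = 86%.
Chain via Copperline Partners LP → Ridgefield Manufacturing Inc. → Clearview Capital LLC (R1): 86% × 25% × 62% × 41% = 5.4653% of Highfield Services GmbH.
Chain via Granite Textiles S.p.A. → Brightpath Realty LP → Pinebrook Holdings Ltd (R1): 66% × 31% × 61% × 14% = 1.747284% of Highfield Services GmbH.
Aggregating (R2): 5.4653% + 1.747284% = 7.212584%.

7.212584%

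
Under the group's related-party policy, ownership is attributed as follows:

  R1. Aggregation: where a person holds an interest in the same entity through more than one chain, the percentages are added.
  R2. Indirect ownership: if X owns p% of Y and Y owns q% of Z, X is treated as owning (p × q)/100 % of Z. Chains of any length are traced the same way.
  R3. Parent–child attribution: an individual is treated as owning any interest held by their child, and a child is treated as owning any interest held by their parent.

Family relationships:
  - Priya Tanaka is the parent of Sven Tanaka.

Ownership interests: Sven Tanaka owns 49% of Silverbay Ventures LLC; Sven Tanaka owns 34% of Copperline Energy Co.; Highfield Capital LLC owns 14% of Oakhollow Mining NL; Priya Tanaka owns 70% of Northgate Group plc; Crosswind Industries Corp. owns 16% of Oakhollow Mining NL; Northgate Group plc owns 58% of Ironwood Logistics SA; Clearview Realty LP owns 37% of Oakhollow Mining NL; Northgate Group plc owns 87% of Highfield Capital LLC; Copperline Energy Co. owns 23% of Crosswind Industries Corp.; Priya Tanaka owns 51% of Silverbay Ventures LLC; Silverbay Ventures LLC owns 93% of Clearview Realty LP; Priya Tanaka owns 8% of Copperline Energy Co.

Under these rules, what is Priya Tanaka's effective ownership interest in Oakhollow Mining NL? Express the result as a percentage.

By parent–child attribution (R3), Priya Tanaka is treated as also owning Sven Tanaka's interest in Silverbay Ventures LLC, giving 51% + 49% = 100%.
By parent–child attribution (R3), Priya Tanaka is treated as also owning Sven Tanaka's interest in Copperline Energy Co, giving 8% + 34% = 42%.
Chain via Silverbay Ventures LLC → Clearview Realty LP (R2): 100% × 93% × 37% = 34.41% of Oakhollow Mining NL.
Chain via Copperline Energy Co. → Crosswind Industries Corp. (R2): 42% × 23% × 16% = 1.5456% of Oakhollow Mining NL.
Chain via Northgate Group plc → Highfield Capital LLC (R2): 70% × 87% × 14% = 8.526% of Oakhollow Mining NL.
Aggregating (R1): 34.41% + 1.5456% + 8.526% = 44.4816%.

44.4816%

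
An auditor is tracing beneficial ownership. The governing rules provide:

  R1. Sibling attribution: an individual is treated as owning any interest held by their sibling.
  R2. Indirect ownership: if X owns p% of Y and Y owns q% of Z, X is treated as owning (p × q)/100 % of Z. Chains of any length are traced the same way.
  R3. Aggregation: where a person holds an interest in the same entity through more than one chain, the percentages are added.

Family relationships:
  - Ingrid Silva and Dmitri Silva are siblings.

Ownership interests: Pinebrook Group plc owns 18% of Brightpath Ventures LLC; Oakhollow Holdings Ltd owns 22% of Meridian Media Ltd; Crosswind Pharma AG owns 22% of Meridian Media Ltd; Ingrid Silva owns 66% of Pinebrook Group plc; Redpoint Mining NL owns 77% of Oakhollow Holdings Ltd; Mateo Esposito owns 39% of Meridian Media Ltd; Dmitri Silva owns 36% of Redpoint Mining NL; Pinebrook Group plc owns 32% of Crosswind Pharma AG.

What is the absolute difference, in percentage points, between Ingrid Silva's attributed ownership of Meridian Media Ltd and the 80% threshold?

By sibling attribution (R1), Ingrid Silva is treated as owning Dmitri Silva's 36% interest in Redpoint Mining NL.
Chain via Pinebrook Group plc → Crosswind Pharma AG (R2): 66% × 32% × 22% = 4.6464% of Meridian Media Ltd.
Chain via Redpoint Mining NL → Oakhollow Holdings Ltd (R2): 36% × 77% × 22% = 6.0984% of Meridian Media Ltd.
Aggregating (R3): 4.6464% + 6.0984% = 10.7448%.
10.7448% falls short of the 80% threshold by 69.2552 percentage points.

69.2552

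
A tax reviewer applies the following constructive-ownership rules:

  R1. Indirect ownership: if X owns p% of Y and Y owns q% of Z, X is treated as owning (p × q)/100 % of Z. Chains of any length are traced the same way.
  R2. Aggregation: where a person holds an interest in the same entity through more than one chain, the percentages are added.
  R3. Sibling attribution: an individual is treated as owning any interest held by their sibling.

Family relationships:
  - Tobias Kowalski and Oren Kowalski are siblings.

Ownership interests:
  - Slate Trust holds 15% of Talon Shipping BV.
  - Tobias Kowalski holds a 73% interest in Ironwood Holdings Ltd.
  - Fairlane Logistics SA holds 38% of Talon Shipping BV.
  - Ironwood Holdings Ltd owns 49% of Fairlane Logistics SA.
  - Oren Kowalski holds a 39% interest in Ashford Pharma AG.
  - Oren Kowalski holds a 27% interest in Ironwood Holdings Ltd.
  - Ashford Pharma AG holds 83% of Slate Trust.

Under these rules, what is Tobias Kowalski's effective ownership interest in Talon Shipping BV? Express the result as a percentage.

By sibling attribution (R3), Tobias Kowalski is treated as also owning Oren Kowalski's interest in Ironwood Holdings Ltd, giving 73% + 27% = 100%.
By sibling attribution (R3), Tobias Kowalski is treated as owning Oren Kowalski's 39% interest in Ashford Pharma AG.
Chain via Ironwood Holdings Ltd → Fairlane Logistics SA (R1): 100% × 49% × 38% = 18.62% of Talon Shipping BV.
Chain via Ashford Pharma AG → Slate Trust (R1): 39% × 83% × 15% = 4.8555% of Talon Shipping BV.
Aggregating (R2): 18.62% + 4.8555% = 23.4755%.

23.4755%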